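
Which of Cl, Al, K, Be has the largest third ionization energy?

After 2 electrons have been removed, what remains? Cl²⁺ still has 5 valence electrons; Al²⁺ still has 1 valence electron; K²⁺ is already 1 electron into the core; Be²⁺ is the bare [He] core.
Core electrons are held far more tightly than valence electrons, so K and Be top the IE_3 order.
Valence configurations: Cl²⁺ [Ne]3s²3p³, Al²⁺ [Ne]3s¹.
Tabulated IE_3 (kJ/mol): Cl 3822, Al 2745, K 4420, Be 14849.
Overall IE_3 order: Al < Cl < K < Be.

Be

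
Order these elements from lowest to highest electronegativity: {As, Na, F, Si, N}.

Smaller atoms with higher effective nuclear charge are more electronegative.
These span different periods and groups, so the two trends combine.
Si > Na: Si lies to the right of Na in period 3, so the across-period effect alone puts Si higher.
As > Si: period and group pull opposite ways; the across-period shift dominates (2.18 vs 1.90).
N > As: they share group 15; the group trend gives N the larger value.
F > N: both are in period 2; the period trend gives F the larger value.
Approximate values (Pauling): N 3.04, F 3.98, Na 0.93, Si 1.90, As 2.18.
So from lowest to highest: Na < Si < As < N < F.

Na < Si < As < N < F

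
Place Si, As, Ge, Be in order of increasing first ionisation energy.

Ge < Si < Be < As

Removing the outermost electron gets harder across a period and easier down a group.
Here both period and group differ, so the two effects have to be weighed against each other.
Si > Ge: they share group 14; the group trend gives Si the larger value.
Be > Si: the two effects oppose for this pair; the down-group effect wins (900 vs 786 kJ/mol).
As > Be: the two effects oppose for this pair; the across-period effect wins (947 vs 900 kJ/mol).
Approximate values (kJ/mol): Be 900, Si 786, Ge 762, As 947.
So from lowest to highest: Ge < Si < Be < As.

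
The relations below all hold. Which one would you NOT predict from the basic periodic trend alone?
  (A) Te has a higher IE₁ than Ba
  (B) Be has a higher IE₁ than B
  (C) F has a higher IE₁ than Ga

The general trend: IE₁ increases across a period and decreases down a group.
(A) Te (period 5, group 16) vs Ba (period 6, group 2): the stated order agrees with the simple trend.
(B) Be (period 2, group 2) vs B (period 2, group 13): the stated order contradicts the simple trend.
(C) F (period 2, group 17) vs Ga (period 4, group 13): the stated order agrees with the simple trend.
The exception is (B): removing B's lone 2p electron is easier than breaking Be's filled 2s².

(B)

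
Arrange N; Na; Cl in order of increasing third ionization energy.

Cl < N < Na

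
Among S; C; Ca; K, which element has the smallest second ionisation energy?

The second ionization energy removes an electron from the +1 ion. For each element: S⁺ still has 5 valence electrons; C⁺ still has 3 valence electrons; Ca⁺ still has 1 valence electron; K⁺ is the bare [Ar] core.
Breaking into a closed-shell core is much more expensive than removing a leftover valence electron — K has the largest IE_2 here.
Valence configurations: S⁺ [Ne]3s²3p³, C⁺ [He]2s²2p¹, Ca⁺ [Ar]4s¹.
The numbers (kJ/mol): S 2252, C 2353, Ca 1145, K 3052.
Hence IE_2: Ca < S < C < K.

Ca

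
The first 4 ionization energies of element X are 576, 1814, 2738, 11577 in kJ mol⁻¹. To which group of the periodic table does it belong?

Group 13

Look for the largest jump between consecutive ionization energies: IE4/IE3 ≈ 4.2, far larger than any earlier ratio.
That jump marks the point where a core electron is being removed. So the atom has 3 valence electrons.
A main-group element with 3 valence electrons is in group 13.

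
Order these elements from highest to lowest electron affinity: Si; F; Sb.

F > Si > Sb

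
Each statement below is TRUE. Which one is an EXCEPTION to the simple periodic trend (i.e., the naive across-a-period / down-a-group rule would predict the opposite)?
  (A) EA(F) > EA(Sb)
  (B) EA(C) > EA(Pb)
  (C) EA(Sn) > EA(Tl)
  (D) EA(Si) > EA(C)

(D)

The general trend: electron affinity increases across a period and decreases down a group.
(A) F (period 2, group 17) vs Sb (period 5, group 15): the stated order agrees with the simple trend.
(B) C (period 2, group 14) vs Pb (period 6, group 14): the stated order agrees with the simple trend.
(C) Sn (period 5, group 14) vs Tl (period 6, group 13): the stated order agrees with the simple trend.
(D) Si (period 3, group 14) vs C (period 2, group 14): the stated order contradicts the simple trend.
The exception is (D): Si's larger, more diffuse 3p orbitals accept an added electron slightly more readily than C's compact 2p.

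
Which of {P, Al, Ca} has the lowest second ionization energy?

After 1 electron has been removed, what remains? P⁺ still has 4 valence electrons; Al⁺ still has 2 valence electrons; Ca⁺ still has 1 valence electron.
All are still removing valence electrons, so compare the +1 ions as you would atoms: IE_2 generally rises across a period (higher Z_eff) and falls down a group (larger shell), subject to the usual subshell exceptions.
Valence configurations: P⁺ [Ne]3s²3p², Al⁺ [Ne]3s², Ca⁺ [Ar]4s¹.
Tabulated IE_2 (kJ/mol): P 1907, Al 1817, Ca 1145.
Putting it together, IE_2: Ca < Al < P.

Ca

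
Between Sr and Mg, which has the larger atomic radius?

Mg is in period 3, group 2; Sr is in period 5, group 2.
Atomic radius shrinks across a period as nuclear charge pulls the same shell inward, and grows down a group as new shells are added.
All are in group 2, so atomic radius increases down the group.
So Sr has the larger atomic radius (Sr > Mg).

Sr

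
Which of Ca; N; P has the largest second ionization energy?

N

After 1 electron has been removed, what remains? Ca⁺ still has 1 valence electron; N⁺ still has 4 valence electrons; P⁺ still has 4 valence electrons.
All are still removing valence electrons, so compare the +1 ions as you would atoms: IE_2 generally rises across a period (higher Z_eff) and falls down a group (larger shell), subject to the usual subshell exceptions.
Valence configurations: Ca⁺ [Ar]4s¹, N⁺ [He]2s²2p², P⁺ [Ne]3s²3p².
Approximate IE_2 values (kJ/mol): Ca 1145, N 2856, P 1907.
Overall IE_2 order: Ca < P < N.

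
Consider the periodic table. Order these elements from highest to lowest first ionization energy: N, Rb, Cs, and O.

N, O, Rb, Cs

N is in period 2, group 15; O is in period 2, group 16; Rb is in period 5, group 1; Cs is in period 6, group 1.
IE₁ increases left→right with effective nuclear charge and decreases top→bottom as the valence shell moves farther out.
Neither a single period nor a single group — weigh both effects.
Rb > Cs: Rb sits above Cs in group 1, so the down-group effect alone puts Rb higher.
O > Rb: relative to Rb, both the across-period and down-group shifts push O's first ionization energy up.
N > O: this pair runs against the simple trend — see the exception note.
Note the exception: N has a higher first ionization energy than O, contrary to the simple trend — pairing an electron in O's 2p⁴ costs repulsion energy, so O ionizes more easily than half-filled N (2p³).
Approximate values (kJ/mol): N 1402, O 1314, Rb 403, Cs 376.
So from highest to lowest: N > O > Rb > Cs.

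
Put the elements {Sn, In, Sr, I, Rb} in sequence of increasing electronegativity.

Rb is in period 5, group 1; Sr is in period 5, group 2; In is in period 5, group 13; Sn is in period 5, group 14; I is in period 5, group 17.
Electronegativity increases across a period and decreases down a group, tracking effective nuclear charge and atomic size.
All lie in period 5, so electronegativity increases left to right.
So from lowest to highest: Rb < Sr < In < Sn < I.

Rb < Sr < In < Sn < I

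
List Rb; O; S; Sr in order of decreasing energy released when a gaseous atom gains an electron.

S > O > Rb > Sr

O is in period 2, group 16; S is in period 3, group 16; Rb is in period 5, group 1; Sr is in period 5, group 2.
Electron affinity generally becomes more exothermic across a period toward the halogens and less exothermic down a group.
These span different periods and groups, so the two trends combine.
Rb > Sr: this pair runs against the simple trend — see the exception note.
O > Rb: both effects reinforce here, so O is clearly the higher of the two.
S > O: this pair runs against the simple trend — see the exception note.
Note the exception: Rb has a higher electron affinity than Sr, contrary to the simple trend — adding an electron to Sr (ns²) has to open a new, higher-energy np subshell, which is unfavourable.
Note the exception: S has a higher electron affinity than O, contrary to the simple trend — the compact 2p subshell of O repels the added electron more than S's larger 3p does.
Approximate values (kJ/mol): O 141, S 200, Rb 47, Sr 5.
So from highest to lowest: S > O > Rb > Sr.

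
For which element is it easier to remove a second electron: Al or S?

Consider each +1 ion: Al⁺ still has 2 valence electrons; S⁺ still has 5 valence electrons.
All are still removing valence electrons, so compare the +1 ions as you would atoms: IE_2 generally rises across a period (higher Z_eff) and falls down a group (larger shell), subject to the usual subshell exceptions.
Valence configurations: Al⁺ [Ne]3s², S⁺ [Ne]3s²3p³.
Tabulated IE_2 (kJ/mol): Al 1817, S 2252.
Hence IE_2: Al < S.

Al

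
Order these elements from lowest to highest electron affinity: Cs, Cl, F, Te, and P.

Cs < P < Te < F < Cl

F is in period 2, group 17; P is in period 3, group 15; Cl is in period 3, group 17; Te is in period 5, group 16; Cs is in period 6, group 1.
Atoms with high Z_eff and room in the valence shell (especially the halogens) have the most exothermic electron affinities.
Neither a single period nor a single group — weigh both effects.
P > Cs: relative to Cs, both the across-period and down-group shifts push P's electron affinity up.
Te > P: the two effects oppose for this pair; the across-period effect wins (190 vs 72 kJ/mol).
F > Te: both effects reinforce here, so F is clearly the higher of the two.
Cl > F: this pair runs against the simple trend — see the exception note.
Note the exception: Cl has a higher electron affinity than F, contrary to the simple trend — F's small 2p subshell makes the incoming electron feel strong e⁻–e⁻ repulsion, so Cl actually releases more energy on gaining an electron.
Tabulated electron affinity (kJ/mol): F 328, P 72, Cl 349, Te 190, Cs 46.
So from lowest to highest: Cs < P < Te < F < Cl.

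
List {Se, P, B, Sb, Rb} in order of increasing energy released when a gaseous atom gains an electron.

B, Rb, P, Sb, Se

B is in period 2, group 13; P is in period 3, group 15; Se is in period 4, group 16; Rb is in period 5, group 1; Sb is in period 5, group 15.
EA tends to increase across a period and decrease down a group, though the pattern is less regular than for IE or radius.
These span different periods and groups, so the two trends combine.
Rb > B: this pair runs against the simple trend — see the exception note.
P > Rb: relative to Rb, both the across-period and down-group shifts push P's electron affinity up.
Sb > P: this pair runs against the simple trend — see the exception note.
Se > Sb: both effects reinforce here, so Se is clearly the higher of the two.
Note the exception: Rb has a higher electron affinity than B, contrary to the simple trend — B's ns²np¹ configuration gives only a small electron affinity — the sparsely filled np subshell binds an added electron weakly.
Note the exception: Sb has a higher electron affinity than P, contrary to the simple trend — both are half-filled np³, but the pairing/repulsion penalty for the added electron shrinks as the p orbitals become larger and more diffuse down the group, and for Sb that outweighs the weaker nuclear attraction.
Tabulated electron affinity (kJ/mol): B 27, P 72, Se 195, Rb 47, Sb 103.
So from lowest to highest: B < Rb < P < Sb < Se.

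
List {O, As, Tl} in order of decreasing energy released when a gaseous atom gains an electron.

O > As > Tl

O is in period 2, group 16; As is in period 4, group 15; Tl is in period 6, group 13.
Atoms with high Z_eff and room in the valence shell (especially the halogens) have the most exothermic electron affinities.
These span different periods and groups, so the two trends combine.
As > Tl: relative to Tl, both the across-period and down-group shifts push As's electron affinity up.
O > As: both effects reinforce here, so O is clearly the higher of the two.
For reference (kJ/mol): O 141, As 78, Tl 19.
So from highest to lowest: O > As > Tl.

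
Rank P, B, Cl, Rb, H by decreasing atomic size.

H is in period 1, group 1; B is in period 2, group 13; P is in period 3, group 15; Cl is in period 3, group 17; Rb is in period 5, group 1.
Moving right in a period, electrons are added to the same shell under a stronger nuclear pull, so atoms get smaller; moving down, a new shell is opened and atoms get larger.
Neither a single period nor a single group — weigh both effects.
B > H: the two effects oppose for this pair; the down-group effect wins (85 vs 32 pm).
Cl > B: the two effects oppose for this pair; the down-group effect wins (99 vs 85 pm).
P > Cl: both are in period 3; the period trend gives P the larger value.
Rb > P: relative to P, both the across-period and down-group shifts push Rb's atomic radius up.
For reference (pm): H 32, B 85, P 111, Cl 99, Rb 210.
So from largest to smallest: Rb > P > Cl > B > H.

Rb > P > Cl > B > H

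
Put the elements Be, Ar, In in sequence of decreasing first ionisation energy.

Ar > Be > In

Across a period the outer electron is held more tightly (higher IE₁); down a group it sits in a higher shell, more shielded, and comes off more easily.
Neither a single period nor a single group — weigh both effects.
Be > In: period and group pull opposite ways; the down-group shift dominates (900 vs 558 kJ/mol).
Ar > Be: the two effects oppose for this pair; the across-period effect wins (1521 vs 900 kJ/mol).
Approximate values (kJ/mol): Be 900, Ar 1521, In 558.
So from highest to lowest: Ar > Be > In.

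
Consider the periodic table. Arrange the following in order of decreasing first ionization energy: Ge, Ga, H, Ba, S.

H, S, Ge, Ga, Ba

H is in period 1, group 1; S is in period 3, group 16; Ga is in period 4, group 13; Ge is in period 4, group 14; Ba is in period 6, group 2.
First ionization energy rises across a period (greater Z_eff holds electrons more tightly) and falls down a group (valence electrons are farther from the nucleus).
Here both period and group differ, so the two effects have to be weighed against each other.
Ga > Ba: relative to Ba, both the across-period and down-group shifts push Ga's first ionization energy up.
Ge > Ga: Ge lies to the right of Ga in period 4, so the across-period effect alone puts Ge higher.
S > Ge: both effects reinforce here, so S is clearly the higher of the two.
H > S: period and group pull opposite ways; the down-group shift dominates (1312 vs 1000 kJ/mol).
For reference (kJ/mol): H 1312, S 1000, Ga 579, Ge 762, Ba 503.
So from highest to lowest: H > S > Ge > Ga > Ba.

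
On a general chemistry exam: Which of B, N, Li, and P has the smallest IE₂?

Consider each +1 ion: B⁺ still has 2 valence electrons; N⁺ still has 4 valence electrons; Li⁺ is the bare [He] core; P⁺ still has 4 valence electrons.
Core electrons are held far more tightly than valence electrons, so Li tops the IE_2 order.
Valence configurations: B⁺ [He]2s², N⁺ [He]2s²2p², P⁺ [Ne]3s²3p².
The numbers (kJ/mol): B 2427, N 2856, Li 7298, P 1907.
So the second ionization energies run P < B < N < Li.

P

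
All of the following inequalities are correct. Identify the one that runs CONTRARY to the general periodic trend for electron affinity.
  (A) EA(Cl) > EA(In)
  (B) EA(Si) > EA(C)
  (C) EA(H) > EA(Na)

(B)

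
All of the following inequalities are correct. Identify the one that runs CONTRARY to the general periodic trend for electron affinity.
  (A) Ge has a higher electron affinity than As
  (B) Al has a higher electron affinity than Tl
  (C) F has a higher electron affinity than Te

(A)

The general trend: electron affinity increases across a period and decreases down a group.
(A) Ge (period 4, group 14) vs As (period 4, group 15): the stated order contradicts the simple trend.
(B) Al (period 3, group 13) vs Tl (period 6, group 13): the stated order agrees with the simple trend.
(C) F (period 2, group 17) vs Te (period 5, group 16): the stated order agrees with the simple trend.
The exception is (A): adding an electron to As's half-filled 4p³ is unfavourable, so Ge (4p²) has the more exothermic EA.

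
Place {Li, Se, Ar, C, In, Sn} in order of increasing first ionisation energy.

Li is in period 2, group 1; C is in period 2, group 14; Ar is in period 3, group 18; Se is in period 4, group 16; In is in period 5, group 13; Sn is in period 5, group 14.
Removing the outermost electron gets harder across a period and easier down a group.
Here both period and group differ, so the two effects have to be weighed against each other.
In > Li: the two effects oppose for this pair; the across-period effect wins (558 vs 520 kJ/mol).
Sn > In: both are in period 5; the period trend gives Sn the larger value.
Se > Sn: both effects reinforce here, so Se is clearly the higher of the two.
C > Se: period and group pull opposite ways; the down-group shift dominates (1086 vs 941 kJ/mol).
Ar > C: period and group pull opposite ways; the across-period shift dominates (1521 vs 1086 kJ/mol).
Approximate values (kJ/mol): Li 520, C 1086, Ar 1521, Se 941, In 558, Sn 709.
So from lowest to highest: Li < In < Sn < Se < C < Ar.

Li < In < Sn < Se < C < Ar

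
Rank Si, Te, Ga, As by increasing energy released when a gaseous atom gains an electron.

Ga, As, Si, Te

Adding an electron releases more energy for atoms nearer the top right (short of the noble gases).
These span different periods and groups, so the two trends combine.
As > Ga: both are in period 4; the period trend gives As the larger value.
Si > As: the two effects oppose for this pair; the down-group effect wins (134 vs 78 kJ/mol).
Te > Si: period and group pull opposite ways; the across-period shift dominates (190 vs 134 kJ/mol).
Tabulated electron affinity (kJ/mol): Si 134, Ga 29, As 78, Te 190.
So from lowest to highest: Ga < As < Si < Te.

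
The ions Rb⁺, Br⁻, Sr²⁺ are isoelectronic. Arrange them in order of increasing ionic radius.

Sr²⁺, Rb⁺, Br⁻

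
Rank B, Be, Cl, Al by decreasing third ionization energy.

Consider each +2 ion: B²⁺ still has 1 valence electron; Be²⁺ is the bare [He] core; Cl²⁺ still has 5 valence electrons; Al²⁺ still has 1 valence electron.
Pulling an electron out of a noble-gas core costs far more than removing a remaining valence electron, so Be sits at the high end of IE_3.
Valence configurations: B²⁺ [He]2s¹, Cl²⁺ [Ne]3s²3p³, Al²⁺ [Ne]3s¹.
Approximate IE_3 values (kJ/mol): B 3660, Be 14849, Cl 3822, Al 2745.
Overall IE_3 order: Al < B < Cl < Be.

Be > Cl > B > Al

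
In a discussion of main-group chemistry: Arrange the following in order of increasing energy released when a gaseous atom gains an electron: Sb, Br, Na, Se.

Na < Sb < Se < Br

Na is in period 3, group 1; Se is in period 4, group 16; Br is in period 4, group 17; Sb is in period 5, group 15.
Atoms with high Z_eff and room in the valence shell (especially the halogens) have the most exothermic electron affinities.
Neither a single period nor a single group — weigh both effects.
Sb > Na: the two effects oppose for this pair; the across-period effect wins (103 vs 53 kJ/mol).
Se > Sb: relative to Sb, both the across-period and down-group shifts push Se's electron affinity up.
Br > Se: Br lies to the right of Se in period 4, so the across-period effect alone puts Br higher.
Approximate values (kJ/mol): Na 53, Se 195, Br 325, Sb 103.
So from lowest to highest: Na < Sb < Se < Br.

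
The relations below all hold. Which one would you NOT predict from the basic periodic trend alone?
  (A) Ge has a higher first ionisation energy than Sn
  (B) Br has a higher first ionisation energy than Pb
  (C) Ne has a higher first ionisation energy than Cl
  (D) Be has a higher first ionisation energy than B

The general trend: first ionisation energy increases across a period and decreases down a group.
(A) Ge (period 4, group 14) vs Sn (period 5, group 14): the stated order agrees with the simple trend.
(B) Br (period 4, group 17) vs Pb (period 6, group 14): the stated order agrees with the simple trend.
(C) Ne (period 2, group 18) vs Cl (period 3, group 17): the stated order agrees with the simple trend.
(D) Be (period 2, group 2) vs B (period 2, group 13): the stated order contradicts the simple trend.
The exception is (D): removing B's lone 2p electron is easier than breaking Be's filled 2s².

(D)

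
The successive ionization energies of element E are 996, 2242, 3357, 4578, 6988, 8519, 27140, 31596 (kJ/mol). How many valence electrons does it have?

6

Look for the largest jump between consecutive ionization energies: IE7/IE6 ≈ 3.2, far larger than any earlier ratio.
That jump marks the point where a core electron is being removed. So the atom has 6 valence electrons.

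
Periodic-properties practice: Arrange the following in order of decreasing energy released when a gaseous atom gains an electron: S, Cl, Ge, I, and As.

Cl > I > S > Ge > As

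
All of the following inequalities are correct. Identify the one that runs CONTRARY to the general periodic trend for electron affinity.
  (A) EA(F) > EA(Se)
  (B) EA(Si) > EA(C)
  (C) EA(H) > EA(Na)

The general trend: electron affinity increases across a period and decreases down a group.
(A) F (period 2, group 17) vs Se (period 4, group 16): the stated order agrees with the simple trend.
(B) Si (period 3, group 14) vs C (period 2, group 14): the stated order contradicts the simple trend.
(C) H (period 1, group 1) vs Na (period 3, group 1): the stated order agrees with the simple trend.
The exception is (B): Si's larger, more diffuse 3p orbitals accept an added electron slightly more readily than C's compact 2p.

(B)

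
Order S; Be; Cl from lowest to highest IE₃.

S < Cl < Be

IE_3 is the cost of taking one more electron from the +2 cation: S²⁺ still has 4 valence electrons; Be²⁺ is the bare [He] core; Cl²⁺ still has 5 valence electrons.
Breaking into a closed-shell core is much more expensive than removing a leftover valence electron — Be has the largest IE_3 here.
Valence configurations: S²⁺ [Ne]3s²3p², Cl²⁺ [Ne]3s²3p³.
Approximate IE_3 values (kJ/mol): S 3357, Be 14849, Cl 3822.
So the third ionization energies run S < Cl < Be.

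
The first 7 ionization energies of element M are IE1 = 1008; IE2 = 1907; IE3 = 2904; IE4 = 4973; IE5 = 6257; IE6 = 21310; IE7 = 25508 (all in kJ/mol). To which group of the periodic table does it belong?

Look for the largest jump between consecutive ionization energies: IE6/IE5 ≈ 3.4, far larger than any earlier ratio.
That jump marks the point where a core electron is being removed. So the atom has 5 valence electrons.
A main-group element with 5 valence electrons is in group 15.

Group 15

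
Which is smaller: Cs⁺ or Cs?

Forming Cs⁺ removes 1 electron from Cs. Fewer electrons for the same nuclear charge means less shielding and a higher Z_eff on the remaining electrons, and for main-group metals the entire outer shell is lost.
A cation is smaller than its parent atom: Cs⁺ < Cs.

Cs⁺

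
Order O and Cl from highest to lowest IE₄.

After 3 electrons have been removed, what remains? O³⁺ still has 3 valence electrons; Cl³⁺ still has 4 valence electrons.
All are still removing valence electrons, so compare the +3 ions as you would atoms: IE_4 generally rises across a period (higher Z_eff) and falls down a group (larger shell), subject to the usual subshell exceptions.
Valence configurations: O³⁺ [He]2s²2p¹, Cl³⁺ [Ne]3s²3p².
The numbers (kJ/mol): O 7469, Cl 5159.
Overall IE_4 order: Cl < O.

O > Cl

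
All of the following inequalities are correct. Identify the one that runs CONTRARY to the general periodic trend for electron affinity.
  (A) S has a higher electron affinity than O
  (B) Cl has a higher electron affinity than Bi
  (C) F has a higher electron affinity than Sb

(A)

The general trend: electron affinity increases across a period and decreases down a group.
(A) S (period 3, group 16) vs O (period 2, group 16): the stated order contradicts the simple trend.
(B) Cl (period 3, group 17) vs Bi (period 6, group 15): the stated order agrees with the simple trend.
(C) F (period 2, group 17) vs Sb (period 5, group 15): the stated order agrees with the simple trend.
The exception is (A): the compact 2p subshell of O repels the added electron more than S's larger 3p does.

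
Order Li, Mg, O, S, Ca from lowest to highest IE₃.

Consider each +2 ion: Li²⁺ is already 1 electron into the core; Mg²⁺ is the bare [Ne] core; O²⁺ still has 4 valence electrons; S²⁺ still has 4 valence electrons; Ca²⁺ is the bare [Ar] core.
Usually core removal costs more than valence removal, but here the competition is close: a tightly held n=2 valence electron can cost more to remove than an n=3 core electron, so the actual values have to decide it.
Valence configurations: O²⁺ [He]2s²2p², S²⁺ [Ne]3s²3p².
Tabulated IE_3 (kJ/mol): Li 11815, Mg 7733, O 5300, S 3357, Ca 4912.
Hence IE_3: S < Ca < O < Mg < Li.

S, Ca, O, Mg, Li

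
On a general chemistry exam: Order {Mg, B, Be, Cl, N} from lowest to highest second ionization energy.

Mg < Be < Cl < B < N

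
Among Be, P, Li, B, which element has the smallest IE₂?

Be

After 1 electron has been removed, what remains? Be⁺ still has 1 valence electron; P⁺ still has 4 valence electrons; Li⁺ is the bare [He] core; B⁺ still has 2 valence electrons.
Pulling an electron out of a noble-gas core costs far more than removing a remaining valence electron, so Li sits at the high end of IE_2.
Valence configurations: Be⁺ [He]2s¹, P⁺ [Ne]3s²3p², B⁺ [He]2s².
Tabulated IE_2 (kJ/mol): Be 1757, P 1907, Li 7298, B 2427.
Hence IE_2: Be < P < B < Li.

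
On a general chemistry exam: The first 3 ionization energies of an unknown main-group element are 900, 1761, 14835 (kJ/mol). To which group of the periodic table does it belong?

Look for the largest jump between consecutive ionization energies: IE3/IE2 ≈ 8.4, far larger than any earlier ratio.
That jump marks the point where a core electron is being removed. So the atom has 2 valence electrons.
A main-group element with 2 valence electrons is in group 2.

Group 2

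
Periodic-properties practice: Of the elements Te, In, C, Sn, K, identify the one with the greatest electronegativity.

C

C is in period 2, group 14; K is in period 4, group 1; In is in period 5, group 13; Sn is in period 5, group 14; Te is in period 5, group 16.
Atoms toward the upper right of the periodic table pull bonding electrons most strongly.
Here both period and group differ, so the two effects have to be weighed against each other.
In > K: period and group pull opposite ways; the across-period shift dominates (1.78 vs 0.82).
Sn > In: both are in period 5; the period trend gives Sn the larger value.
Te > Sn: Te lies to the right of Sn in period 5, so the across-period effect alone puts Te higher.
C > Te: period and group pull opposite ways; the down-group shift dominates (2.55 vs 2.10).
Tabulated electronegativity (Pauling): C 2.55, K 0.82, In 1.78, Sn 1.96, Te 2.10.
The greatest electronegativity among these belongs to C.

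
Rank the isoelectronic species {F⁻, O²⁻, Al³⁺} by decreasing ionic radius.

O²⁻, F⁻, Al³⁺

All of these have 10 electrons, so size is governed by nuclear charge alone: the more protons, the stronger the pull on the same electron cloud, and the smaller the ion.
Nuclear charges: Al³⁺ (Z=13), F⁻ (Z=9), O²⁻ (Z=8).
Largest to smallest: O²⁻ > F⁻ > Al³⁺.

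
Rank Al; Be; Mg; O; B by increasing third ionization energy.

Al < B < O < Mg < Be

Consider each +2 ion: Al²⁺ still has 1 valence electron; Be²⁺ is the bare [He] core; Mg²⁺ is the bare [Ne] core; O²⁺ still has 4 valence electrons; B²⁺ still has 1 valence electron.
Breaking into a closed-shell core is much more expensive than removing a leftover valence electron — Mg and Be have the largest IE_3 here.
Valence configurations: Al²⁺ [Ne]3s¹, O²⁺ [He]2s²2p², B²⁺ [He]2s¹.
The numbers (kJ/mol): Al 2745, Be 14849, Mg 7733, O 5300, B 3660.
Overall IE_3 order: Al < B < O < Mg < Be.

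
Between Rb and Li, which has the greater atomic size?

Rb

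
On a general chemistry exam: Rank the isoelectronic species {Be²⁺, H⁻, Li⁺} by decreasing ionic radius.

H⁻ > Li⁺ > Be²⁺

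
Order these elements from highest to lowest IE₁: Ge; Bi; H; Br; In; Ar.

H is in period 1, group 1; Ar is in period 3, group 18; Ge is in period 4, group 14; Br is in period 4, group 17; In is in period 5, group 13; Bi is in period 6, group 15.
Removing the outermost electron gets harder across a period and easier down a group.
Neither a single period nor a single group — weigh both effects.
Bi > In: the two effects oppose for this pair; the across-period effect wins (703 vs 558 kJ/mol).
Ge > Bi: period and group pull opposite ways; the down-group shift dominates (762 vs 703 kJ/mol).
Br > Ge: both are in period 4; the period trend gives Br the larger value.
H > Br: period and group pull opposite ways; the down-group shift dominates (1312 vs 1140 kJ/mol).
Ar > H: the two effects oppose for this pair; the across-period effect wins (1521 vs 1312 kJ/mol).
Approximate values (kJ/mol): H 1312, Ar 1521, Ge 762, Br 1140, In 558, Bi 703.
So from highest to lowest: Ar > H > Br > Ge > Bi > In.

Ar, H, Br, Ge, Bi, In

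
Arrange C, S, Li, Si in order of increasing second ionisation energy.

Si < S < C < Li

The second ionization energy removes an electron from the +1 ion. For each element: C⁺ still has 3 valence electrons; S⁺ still has 5 valence electrons; Li⁺ is the bare [He] core; Si⁺ still has 3 valence electrons.
Core electrons are held far more tightly than valence electrons, so Li tops the IE_2 order.
Valence configurations: C⁺ [He]2s²2p¹, S⁺ [Ne]3s²3p³, Si⁺ [Ne]3s²3p¹.
Tabulated IE_2 (kJ/mol): C 2353, S 2252, Li 7298, Si 1577.
Hence IE_2: Si < S < C < Li.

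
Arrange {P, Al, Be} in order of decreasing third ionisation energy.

After 2 electrons have been removed, what remains? P²⁺ still has 3 valence electrons; Al²⁺ still has 1 valence electron; Be²⁺ is the bare [He] core.
Pulling an electron out of a noble-gas core costs far more than removing a remaining valence electron, so Be sits at the high end of IE_3.
Valence configurations: P²⁺ [Ne]3s²3p¹, Al²⁺ [Ne]3s¹.
The numbers (kJ/mol): P 2914, Al 2745, Be 14849.
So the third ionization energies run Al < P < Be.

Be > P > Al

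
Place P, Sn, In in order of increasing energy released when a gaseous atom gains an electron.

In < P < Sn

P is in period 3, group 15; In is in period 5, group 13; Sn is in period 5, group 14.
Electron affinity generally becomes more exothermic across a period toward the halogens and less exothermic down a group.
Neither a single period nor a single group — weigh both effects.
P > In: both effects reinforce here, so P is clearly the higher of the two.
Sn > P: this pair runs against the simple trend — see the exception note.
Note the exception: Sn has a higher electron affinity than P, contrary to the simple trend — adding an electron to P's half-filled np³ subshell costs electron-pairing energy.
For reference (kJ/mol): P 72, In 29, Sn 107.
So from lowest to highest: In < P < Sn.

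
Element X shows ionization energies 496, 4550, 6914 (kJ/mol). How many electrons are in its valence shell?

1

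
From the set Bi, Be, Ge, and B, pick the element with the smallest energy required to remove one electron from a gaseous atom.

Bi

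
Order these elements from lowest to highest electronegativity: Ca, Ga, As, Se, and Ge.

Ca < Ga < Ge < As < Se

Atoms toward the upper right of the periodic table pull bonding electrons most strongly.
All lie in period 4, so electronegativity increases left to right.
So from lowest to highest: Ca < Ga < Ge < As < Se.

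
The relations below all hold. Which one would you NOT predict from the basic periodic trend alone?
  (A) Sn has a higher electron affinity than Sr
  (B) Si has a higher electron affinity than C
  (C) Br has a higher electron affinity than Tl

(B)

The general trend: electron affinity increases across a period and decreases down a group.
(A) Sn (period 5, group 14) vs Sr (period 5, group 2): the stated order agrees with the simple trend.
(B) Si (period 3, group 14) vs C (period 2, group 14): the stated order contradicts the simple trend.
(C) Br (period 4, group 17) vs Tl (period 6, group 13): the stated order agrees with the simple trend.
The exception is (B): Si's larger, more diffuse 3p orbitals accept an added electron slightly more readily than C's compact 2p.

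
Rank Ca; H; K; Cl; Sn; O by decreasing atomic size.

K > Ca > Sn > Cl > O > H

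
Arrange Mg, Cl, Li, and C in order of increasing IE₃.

The third ionization energy removes an electron from the +2 ion. For each element: Mg²⁺ is the bare [Ne] core; Cl²⁺ still has 5 valence electrons; Li²⁺ is already 1 electron into the core; C²⁺ still has 2 valence electrons.
Breaking into a closed-shell core is much more expensive than removing a leftover valence electron — Mg and Li have the largest IE_3 here.
Valence configurations: Cl²⁺ [Ne]3s²3p³, C²⁺ [He]2s².
Approximate IE_3 values (kJ/mol): Mg 7733, Cl 3822, Li 11815, C 4620.
Hence IE_3: Cl < C < Mg < Li.

Cl, C, Mg, Li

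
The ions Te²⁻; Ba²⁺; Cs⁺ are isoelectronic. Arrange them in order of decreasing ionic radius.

All of these have 54 electrons, so size is governed by nuclear charge alone: the more protons, the stronger the pull on the same electron cloud, and the smaller the ion.
Nuclear charges: Ba²⁺ (Z=56), Cs⁺ (Z=55), Te²⁻ (Z=52).
Largest to smallest: Te²⁻ > Cs⁺ > Ba²⁺.

Te²⁻ > Cs⁺ > Ba²⁺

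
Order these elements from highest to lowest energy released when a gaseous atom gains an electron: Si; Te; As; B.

Adding an electron releases more energy for atoms nearer the top right (short of the noble gases).
A diagonal step moves right (one effect) and down (the opposite effect) at once.
As > B: period and group pull opposite ways; the across-period shift dominates (78 vs 27 kJ/mol).
Si > As: the two effects oppose for this pair; the down-group effect wins (134 vs 78 kJ/mol).
Te > Si: period and group pull opposite ways; the across-period shift dominates (190 vs 134 kJ/mol).
Tabulated electron affinity (kJ/mol): B 27, Si 134, As 78, Te 190.
So from highest to lowest: Te > Si > As > B.

Te > Si > As > B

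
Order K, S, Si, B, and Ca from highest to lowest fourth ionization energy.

B > Ca > K > S > Si

After 3 electrons have been removed, what remains? K³⁺ is already 2 electrons into the core; S³⁺ still has 3 valence electrons; Si³⁺ still has 1 valence electron; B³⁺ is the bare [He] core; Ca³⁺ is already 1 electron into the core.
Core electrons are held far more tightly than valence electrons, so K, Ca and B top the IE_4 order.
Valence configurations: S³⁺ [Ne]3s²3p¹, Si³⁺ [Ne]3s¹.
Approximate IE_4 values (kJ/mol): K 5877, S 4556, Si 4356, B 25026, Ca 6491.
Hence IE_4: Si < S < K < Ca < B.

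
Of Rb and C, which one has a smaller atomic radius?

C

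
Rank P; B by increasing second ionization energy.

The second ionization energy removes an electron from the +1 ion. For each element: P⁺ still has 4 valence electrons; B⁺ still has 2 valence electrons.
All are still removing valence electrons, so compare the +1 ions as you would atoms: IE_2 generally rises across a period (higher Z_eff) and falls down a group (larger shell), subject to the usual subshell exceptions.
Valence configurations: P⁺ [Ne]3s²3p², B⁺ [He]2s².
The numbers (kJ/mol): P 1907, B 2427.
Putting it together, IE_2: P < B.

P < B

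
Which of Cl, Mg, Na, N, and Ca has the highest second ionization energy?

Na

Consider each +1 ion: Cl⁺ still has 6 valence electrons; Mg⁺ still has 1 valence electron; Na⁺ is the bare [Ne] core; N⁺ still has 4 valence electrons; Ca⁺ still has 1 valence electron.
Core electrons are held far more tightly than valence electrons, so Na tops the IE_2 order.
Valence configurations: Cl⁺ [Ne]3s²3p⁴, Mg⁺ [Ne]3s¹, N⁺ [He]2s²2p², Ca⁺ [Ar]4s¹.
The numbers (kJ/mol): Cl 2298, Mg 1451, Na 4562, N 2856, Ca 1145.
Overall IE_2 order: Ca < Mg < Cl < N < Na.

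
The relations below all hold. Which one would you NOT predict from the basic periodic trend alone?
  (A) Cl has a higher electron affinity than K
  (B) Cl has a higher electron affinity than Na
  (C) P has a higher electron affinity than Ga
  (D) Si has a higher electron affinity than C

(D)

The general trend: electron affinity increases across a period and decreases down a group.
(A) Cl (period 3, group 17) vs K (period 4, group 1): the stated order agrees with the simple trend.
(B) Cl (period 3, group 17) vs Na (period 3, group 1): the stated order agrees with the simple trend.
(C) P (period 3, group 15) vs Ga (period 4, group 13): the stated order agrees with the simple trend.
(D) Si (period 3, group 14) vs C (period 2, group 14): the stated order contradicts the simple trend.
The exception is (D): Si's larger, more diffuse 3p orbitals accept an added electron slightly more readily than C's compact 2p.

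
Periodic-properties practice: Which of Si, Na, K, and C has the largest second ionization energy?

Na

Consider each +1 ion: Si⁺ still has 3 valence electrons; Na⁺ is the bare [Ne] core; K⁺ is the bare [Ar] core; C⁺ still has 3 valence electrons.
Pulling an electron out of a noble-gas core costs far more than removing a remaining valence electron, so K and Na sit at the high end of IE_2.
Valence configurations: Si⁺ [Ne]3s²3p¹, C⁺ [He]2s²2p¹.
Tabulated IE_2 (kJ/mol): Si 1577, Na 4562, K 3052, C 2353.
Overall IE_2 order: Si < C < K < Na.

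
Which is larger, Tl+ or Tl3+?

Tl+

Both ions have Z = 81 protons, but Tl3+ has lost more electrons, so its remaining electrons feel a larger effective nuclear charge per electron and are pulled in more tightly.
Higher positive charge → smaller ion, so Tl+ > Tl3+.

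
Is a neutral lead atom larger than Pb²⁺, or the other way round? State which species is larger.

Forming Pb²⁺ removes 2 electrons from Pb. Fewer electrons for the same nuclear charge means less shielding and a higher Z_eff on the remaining electrons.
A cation is smaller than its parent atom: Pb²⁺ < Pb.

Pb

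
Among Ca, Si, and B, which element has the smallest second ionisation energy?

Consider each +1 ion: Ca⁺ still has 1 valence electron; Si⁺ still has 3 valence electrons; B⁺ still has 2 valence electrons.
All are still removing valence electrons, so compare the +1 ions as you would atoms: IE_2 generally rises across a period (higher Z_eff) and falls down a group (larger shell), subject to the usual subshell exceptions.
Valence configurations: Ca⁺ [Ar]4s¹, Si⁺ [Ne]3s²3p¹, B⁺ [He]2s².
Approximate IE_2 values (kJ/mol): Ca 1145, Si 1577, B 2427.
Overall IE_2 order: Ca < Si < B.

Ca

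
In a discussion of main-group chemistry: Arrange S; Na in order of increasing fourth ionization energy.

After 3 electrons have been removed, what remains? S³⁺ still has 3 valence electrons; Na³⁺ is already 2 electrons into the core.
Breaking into a closed-shell core is much more expensive than removing a leftover valence electron — Na has the largest IE_4 here.
Tabulated IE_4 (kJ/mol): S 4556, Na 9543.
So the fourth ionization energies run S < Na.

S < Na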